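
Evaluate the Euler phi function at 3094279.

Factor: 3094279 = 113 · 139 · 197.
φ(3094279) = (113−1) · (139−1) · (197−1) = 112 · 138 · 196 = 3029376.

3029376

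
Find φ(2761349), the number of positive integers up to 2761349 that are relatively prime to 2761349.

Factor: 2761349 = 107 · 131 · 197.
φ(2761349) = (107−1) · (131−1) · (197−1) = 106 · 130 · 196 = 2700880.

2700880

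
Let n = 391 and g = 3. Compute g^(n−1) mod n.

151

3^1 ≡ 3 (mod 391)
3^2 ≡ 3^2 = 9 ≡ 9 (mod 391)
3^4 ≡ 9^2 = 81 ≡ 81 (mod 391)
3^8 ≡ 81^2 = 6561 ≡ 305 (mod 391)
3^16 ≡ 305^2 = 93025 ≡ 358 (mod 391)
3^32 ≡ 358^2 = 128164 ≡ 307 (mod 391)
3^64 ≡ 307^2 = 94249 ≡ 18 (mod 391)
3^128 ≡ 18^2 = 324 ≡ 324 (mod 391)
3^256 ≡ 324^2 = 104976 ≡ 188 (mod 391)
390 = 256 + 128 + 4 + 2 in binary powers of 2.
So 3^390 ≡ 188 · 324 · 81 · 9 ≡ 151 (mod 391).
Since 151 ≠ 1, base 3 is a Fermat witness: 391 is composite.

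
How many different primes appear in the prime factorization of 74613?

5

74613 = 3 · 24871
24871 = 7 · 3553
3553 = 11 · 323
323 = 17 · 19
74613 = 3 · 7 · 11 · 17 · 19, which has 5 distinct prime factors.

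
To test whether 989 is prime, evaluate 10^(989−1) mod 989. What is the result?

440

10^1 ≡ 10 (mod 989)
10^2 ≡ 10^2 = 100 ≡ 100 (mod 989)
10^4 ≡ 100^2 = 10000 ≡ 110 (mod 989)
10^8 ≡ 110^2 = 12100 ≡ 232 (mod 989)
10^16 ≡ 232^2 = 53824 ≡ 418 (mod 989)
10^32 ≡ 418^2 = 174724 ≡ 660 (mod 989)
10^64 ≡ 660^2 = 435600 ≡ 440 (mod 989)
10^128 ≡ 440^2 = 193600 ≡ 745 (mod 989)
10^256 ≡ 745^2 = 555025 ≡ 196 (mod 989)
10^512 ≡ 196^2 = 38416 ≡ 834 (mod 989)
988 = 512 + 256 + 128 + 64 + 16 + 8 + 4 in binary powers of 2.
So 10^988 ≡ 834 · 196 · 745 · 440 · 418 · 232 · 110 ≡ 440 (mod 989).
Since 440 ≠ 1, base 10 is a Fermat witness: 989 is composite.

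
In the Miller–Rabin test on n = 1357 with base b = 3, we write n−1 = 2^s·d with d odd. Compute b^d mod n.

41

1357 − 1 = 1356 = 2^2 · 339, so d = 339.
3^1 ≡ 3 (mod 1357)
3^2 ≡ 3^2 = 9 ≡ 9 (mod 1357)
3^4 ≡ 9^2 = 81 ≡ 81 (mod 1357)
3^8 ≡ 81^2 = 6561 ≡ 1133 (mod 1357)
3^16 ≡ 1133^2 = 1283689 ≡ 1324 (mod 1357)
3^32 ≡ 1324^2 = 1752976 ≡ 1089 (mod 1357)
3^64 ≡ 1089^2 = 1185921 ≡ 1260 (mod 1357)
3^128 ≡ 1260^2 = 1587600 ≡ 1267 (mod 1357)
3^256 ≡ 1267^2 = 1605289 ≡ 1315 (mod 1357)
339 = 256 + 64 + 16 + 2 + 1 in binary powers of 2.
So 3^339 ≡ 1315 · 1260 · 1324 · 9 · 3 ≡ 41 (mod 1357).
Squaring chain: 41 → 324; never reaches −1, so base 3 is a Miller–Rabin witness that 1357 is composite.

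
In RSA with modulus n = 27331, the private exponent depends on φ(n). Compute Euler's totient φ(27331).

27000

Factor: 27331 = 151 · 181.
φ(27331) = (151−1) · (181−1) = 150 · 180 = 27000.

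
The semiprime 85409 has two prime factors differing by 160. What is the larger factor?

Since p = q + 160, we have 85409 = q(q + 160), so q² + 160q − 85409 = 0.
Discriminant: 160² + 4·85409 = 25600 + 341636 = 367236; √367236 = 606.
q = (−160 + 606)/2 = 223, and p = q + 160 = 383.
Check: 223 · 383 = 85409.

383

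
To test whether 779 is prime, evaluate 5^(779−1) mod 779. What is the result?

5^1 ≡ 5 (mod 779)
5^2 ≡ 5^2 = 25 ≡ 25 (mod 779)
5^4 ≡ 25^2 = 625 ≡ 625 (mod 779)
5^8 ≡ 625^2 = 390625 ≡ 346 (mod 779)
5^16 ≡ 346^2 = 119716 ≡ 529 (mod 779)
5^32 ≡ 529^2 = 279841 ≡ 180 (mod 779)
5^64 ≡ 180^2 = 32400 ≡ 461 (mod 779)
5^128 ≡ 461^2 = 212521 ≡ 633 (mod 779)
5^256 ≡ 633^2 = 400689 ≡ 283 (mod 779)
5^512 ≡ 283^2 = 80089 ≡ 631 (mod 779)
778 = 512 + 256 + 8 + 2 in binary powers of 2.
So 5^778 ≡ 631 · 283 · 346 · 25 ≡ 720 (mod 779).
Since 720 ≠ 1, base 5 is a Fermat witness: 779 is composite.

720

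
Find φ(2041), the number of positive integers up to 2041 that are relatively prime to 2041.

1872

Factor: 2041 = 13 · 157.
φ(2041) = (13−1) · (157−1) = 12 · 156 = 1872.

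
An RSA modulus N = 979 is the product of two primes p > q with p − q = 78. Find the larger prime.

89

Since p = q + 78, we have 979 = q(q + 78), so q² + 78q − 979 = 0.
Discriminant: 78² + 4·979 = 6084 + 3916 = 10000; √10000 = 100.
q = (−78 + 100)/2 = 11, and p = q + 78 = 89.
Check: 11 · 89 = 979.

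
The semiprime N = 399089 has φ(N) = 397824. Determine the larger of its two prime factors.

φ(n) = (p−1)(q−1) = n − (p+q) + 1, so p + q = 399089 − 397824 + 1 = 1266.
p and q are the roots of t² − 1266t + 399089 = 0.
Discriminant: 1266² − 4·399089 = 1602756 − 1596356 = 6400; √6400 = 80.
q = (1266 − 80)/2 = 593, p = (1266 + 80)/2 = 673.
Check: 593 · 673 = 399089.

673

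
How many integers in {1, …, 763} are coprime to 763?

648

Factor: 763 = 7 · 109.
φ(763) = (7−1) · (109−1) = 6 · 108 = 648.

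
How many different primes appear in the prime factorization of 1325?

1325 = 5^2 · 53
1325 = 5^2 · 53, which has 2 distinct prime factors.

2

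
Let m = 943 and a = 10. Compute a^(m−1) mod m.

10^1 ≡ 10 (mod 943)
10^2 ≡ 10^2 = 100 ≡ 100 (mod 943)
10^4 ≡ 100^2 = 10000 ≡ 570 (mod 943)
10^8 ≡ 570^2 = 324900 ≡ 508 (mod 943)
10^16 ≡ 508^2 = 258064 ≡ 625 (mod 943)
10^32 ≡ 625^2 = 390625 ≡ 223 (mod 943)
10^64 ≡ 223^2 = 49729 ≡ 693 (mod 943)
10^128 ≡ 693^2 = 480249 ≡ 262 (mod 943)
10^256 ≡ 262^2 = 68644 ≡ 748 (mod 943)
10^512 ≡ 748^2 = 559504 ≡ 305 (mod 943)
942 = 512 + 256 + 128 + 32 + 8 + 4 + 2 in binary powers of 2.
So 10^942 ≡ 305 · 748 · 262 · 223 · 508 · 570 · 100 ≡ 469 (mod 943).
Since 469 ≠ 1, base 10 is a Fermat witness: 943 is composite.

469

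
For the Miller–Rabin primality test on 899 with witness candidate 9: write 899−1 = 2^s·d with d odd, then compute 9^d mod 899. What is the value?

38

899 − 1 = 898 = 2^1 · 449, so d = 449.
9^1 ≡ 9 (mod 899)
9^2 ≡ 9^2 = 81 ≡ 81 (mod 899)
9^4 ≡ 81^2 = 6561 ≡ 268 (mod 899)
9^8 ≡ 268^2 = 71824 ≡ 803 (mod 899)
9^16 ≡ 803^2 = 644809 ≡ 226 (mod 899)
9^32 ≡ 226^2 = 51076 ≡ 732 (mod 899)
9^64 ≡ 732^2 = 535824 ≡ 20 (mod 899)
9^128 ≡ 20^2 = 400 ≡ 400 (mod 899)
9^256 ≡ 400^2 = 160000 ≡ 877 (mod 899)
449 = 256 + 128 + 64 + 1 in binary powers of 2.
So 9^449 ≡ 877 · 400 · 20 · 9 ≡ 38 (mod 899).
Squaring chain: 38; never reaches −1, so base 9 is a Miller–Rabin witness that 899 is composite.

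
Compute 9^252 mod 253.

9^1 ≡ 9 (mod 253)
9^2 ≡ 9^2 = 81 ≡ 81 (mod 253)
9^4 ≡ 81^2 = 6561 ≡ 236 (mod 253)
9^8 ≡ 236^2 = 55696 ≡ 36 (mod 253)
9^16 ≡ 36^2 = 1296 ≡ 31 (mod 253)
9^32 ≡ 31^2 = 961 ≡ 202 (mod 253)
9^64 ≡ 202^2 = 40804 ≡ 71 (mod 253)
9^128 ≡ 71^2 = 5041 ≡ 234 (mod 253)
252 = 128 + 64 + 32 + 16 + 8 + 4 in binary powers of 2.
So 9^252 ≡ 234 · 71 · 202 · 31 · 36 · 236 ≡ 202 (mod 253).
Since 202 ≠ 1, base 9 is a Fermat witness: 253 is composite.

202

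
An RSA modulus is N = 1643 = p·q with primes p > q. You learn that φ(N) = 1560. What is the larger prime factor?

53

φ(n) = (p−1)(q−1) = n − (p+q) + 1, so p + q = 1643 − 1560 + 1 = 84.
p and q are the roots of t² − 84t + 1643 = 0.
Discriminant: 84² − 4·1643 = 7056 − 6572 = 484; √484 = 22.
q = (84 − 22)/2 = 31, p = (84 + 22)/2 = 53.
Check: 31 · 53 = 1643.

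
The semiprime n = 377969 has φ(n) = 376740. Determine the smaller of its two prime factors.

599

φ(n) = (p−1)(q−1) = n − (p+q) + 1, so p + q = 377969 − 376740 + 1 = 1230.
p and q are the roots of t² − 1230t + 377969 = 0.
Discriminant: 1230² − 4·377969 = 1512900 − 1511876 = 1024; √1024 = 32.
q = (1230 − 32)/2 = 599, p = (1230 + 32)/2 = 631.
Check: 599 · 631 = 377969.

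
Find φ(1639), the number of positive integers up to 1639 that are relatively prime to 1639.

Factor: 1639 = 11 · 149.
φ(1639) = (11−1) · (149−1) = 10 · 148 = 1480.

1480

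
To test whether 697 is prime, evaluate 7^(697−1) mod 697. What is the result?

16

7^1 ≡ 7 (mod 697)
7^2 ≡ 7^2 = 49 ≡ 49 (mod 697)
7^4 ≡ 49^2 = 2401 ≡ 310 (mod 697)
7^8 ≡ 310^2 = 96100 ≡ 611 (mod 697)
7^16 ≡ 611^2 = 373321 ≡ 426 (mod 697)
7^32 ≡ 426^2 = 181476 ≡ 256 (mod 697)
7^64 ≡ 256^2 = 65536 ≡ 18 (mod 697)
7^128 ≡ 18^2 = 324 ≡ 324 (mod 697)
7^256 ≡ 324^2 = 104976 ≡ 426 (mod 697)
7^512 ≡ 426^2 = 181476 ≡ 256 (mod 697)
696 = 512 + 128 + 32 + 16 + 8 in binary powers of 2.
So 7^696 ≡ 256 · 324 · 256 · 426 · 611 ≡ 16 (mod 697).
Since 16 ≠ 1, base 7 is a Fermat witness: 697 is composite.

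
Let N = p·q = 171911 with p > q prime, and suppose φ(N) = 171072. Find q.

353

φ(n) = (p−1)(q−1) = n − (p+q) + 1, so p + q = 171911 − 171072 + 1 = 840.
p and q are the roots of t² − 840t + 171911 = 0.
Discriminant: 840² − 4·171911 = 705600 − 687644 = 17956; √17956 = 134.
q = (840 − 134)/2 = 353, p = (840 + 134)/2 = 487.
Check: 353 · 487 = 171911.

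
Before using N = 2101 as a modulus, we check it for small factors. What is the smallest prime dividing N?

11

2101 is odd.
Digit sum 4, not divisible by 3.
Ends in 1: not divisible by 5.
7: 2101 = 7·300 + 1
11: 2101 = 11·191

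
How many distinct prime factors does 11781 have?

4

11781 = 3^2 · 1309
1309 = 7 · 187
187 = 11 · 17
11781 = 3^2 · 7 · 11 · 17, which has 4 distinct prime factors.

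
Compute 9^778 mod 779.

9^1 ≡ 9 (mod 779)
9^2 ≡ 9^2 = 81 ≡ 81 (mod 779)
9^4 ≡ 81^2 = 6561 ≡ 329 (mod 779)
9^8 ≡ 329^2 = 108241 ≡ 739 (mod 779)
9^16 ≡ 739^2 = 546121 ≡ 42 (mod 779)
9^32 ≡ 42^2 = 1764 ≡ 206 (mod 779)
9^64 ≡ 206^2 = 42436 ≡ 370 (mod 779)
9^128 ≡ 370^2 = 136900 ≡ 575 (mod 779)
9^256 ≡ 575^2 = 330625 ≡ 329 (mod 779)
9^512 ≡ 329^2 = 108241 ≡ 739 (mod 779)
778 = 512 + 256 + 8 + 2 in binary powers of 2.
So 9^778 ≡ 739 · 329 · 739 · 81 ≡ 614 (mod 779).
Since 614 ≠ 1, base 9 is a Fermat witness: 779 is composite.

614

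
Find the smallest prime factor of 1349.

1349 is odd.
Digit sum 17, not divisible by 3.
Ends in 9: not divisible by 5.
7: 1349 = 7·192 + 5
11: 1349 = 11·122 + 7
13: 1349 = 13·103 + 10
17: 1349 = 17·79 + 6
19: 1349 = 19·71

19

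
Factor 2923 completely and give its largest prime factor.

79

2923 = 37 · 79
79 is prime.
So 2923 = 37 · 79; the largest prime factor is 79.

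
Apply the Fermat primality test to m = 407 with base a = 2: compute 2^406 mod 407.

284

2^1 ≡ 2 (mod 407)
2^2 ≡ 2^2 = 4 ≡ 4 (mod 407)
2^4 ≡ 4^2 = 16 ≡ 16 (mod 407)
2^8 ≡ 16^2 = 256 ≡ 256 (mod 407)
2^16 ≡ 256^2 = 65536 ≡ 9 (mod 407)
2^32 ≡ 9^2 = 81 ≡ 81 (mod 407)
2^64 ≡ 81^2 = 6561 ≡ 49 (mod 407)
2^128 ≡ 49^2 = 2401 ≡ 366 (mod 407)
2^256 ≡ 366^2 = 133956 ≡ 53 (mod 407)
406 = 256 + 128 + 16 + 4 + 2 in binary powers of 2.
So 2^406 ≡ 53 · 366 · 9 · 16 · 4 ≡ 284 (mod 407).
Since 284 ≠ 1, base 2 is a Fermat witness: 407 is composite.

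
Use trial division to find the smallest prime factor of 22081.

71

22081 is odd.
Digit sum 13, not divisible by 3.
Ends in 1: not divisible by 5.
7: 22081 = 7·3154 + 3
11: 22081 = 11·2007 + 4
13: 22081 = 13·1698 + 7
17: 22081 = 17·1298 + 15
19: 22081 = 19·1162 + 3
23: 22081 = 23·960 + 1
29: 22081 = 29·761 + 12
31: 22081 = 31·712 + 9
37: 22081 = 37·596 + 29
41: 22081 = 41·538 + 23
43: 22081 = 43·513 + 22
47: 22081 = 47·469 + 38
53: 22081 = 53·416 + 33
59: 22081 = 59·374 + 15
61: 22081 = 61·361 + 60
67: 22081 = 67·329 + 38
71: 22081 = 71·311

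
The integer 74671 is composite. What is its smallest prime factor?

89

74671 is odd.
Digit sum 25, not divisible by 3.
Ends in 1: not divisible by 5.
7: 74671 = 7·10667 + 2
11: 74671 = 11·6788 + 3
13: 74671 = 13·5743 + 12
17: 74671 = 17·4392 + 7
19: 74671 = 19·3930 + 1
23: 74671 = 23·3246 + 13
29: 74671 = 29·2574 + 25
31: 74671 = 31·2408 + 23
37: 74671 = 37·2018 + 5
41: 74671 = 41·1821 + 10
43: 74671 = 43·1736 + 23
47: 74671 = 47·1588 + 35
53: 74671 = 53·1408 + 47
59: 74671 = 59·1265 + 36
61: 74671 = 61·1224 + 7
67: 74671 = 67·1114 + 33
71: 74671 = 71·1051 + 50
73: 74671 = 73·1022 + 65
79: 74671 = 79·945 + 16
83: 74671 = 83·899 + 54
89: 74671 = 89·839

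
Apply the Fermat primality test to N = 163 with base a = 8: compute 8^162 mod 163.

1

8^1 ≡ 8 (mod 163)
8^2 ≡ 8^2 = 64 ≡ 64 (mod 163)
8^4 ≡ 64^2 = 4096 ≡ 21 (mod 163)
8^8 ≡ 21^2 = 441 ≡ 115 (mod 163)
8^16 ≡ 115^2 = 13225 ≡ 22 (mod 163)
8^32 ≡ 22^2 = 484 ≡ 158 (mod 163)
8^64 ≡ 158^2 = 24964 ≡ 25 (mod 163)
8^128 ≡ 25^2 = 625 ≡ 136 (mod 163)
162 = 128 + 32 + 2 in binary powers of 2.
So 8^162 ≡ 136 · 158 · 64 ≡ 1 (mod 163).
Since the result is 1, base 8 gives no evidence that 163 is composite.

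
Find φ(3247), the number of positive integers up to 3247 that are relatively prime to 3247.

Factor: 3247 = 17 · 191.
φ(3247) = (17−1) · (191−1) = 16 · 190 = 3040.

3040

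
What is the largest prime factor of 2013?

61

2013 = 3 · 671
671 = 11 · 61
61 is prime.
So 2013 = 3 · 11 · 61; the largest prime factor is 61.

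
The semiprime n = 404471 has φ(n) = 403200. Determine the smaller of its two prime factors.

φ(n) = (p−1)(q−1) = n − (p+q) + 1, so p + q = 404471 − 403200 + 1 = 1272.
p and q are the roots of t² − 1272t + 404471 = 0.
Discriminant: 1272² − 4·404471 = 1617984 − 1617884 = 100; √100 = 10.
q = (1272 − 10)/2 = 631, p = (1272 + 10)/2 = 641.
Check: 631 · 641 = 404471.

631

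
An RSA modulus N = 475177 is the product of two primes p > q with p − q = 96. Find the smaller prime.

Since p = q + 96, we have 475177 = q(q + 96), so q² + 96q − 475177 = 0.
Discriminant: 96² + 4·475177 = 9216 + 1900708 = 1909924; √1909924 = 1382.
q = (−96 + 1382)/2 = 643, and p = q + 96 = 739.
Check: 643 · 739 = 475177.

643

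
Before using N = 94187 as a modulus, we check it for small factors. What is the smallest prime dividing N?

94187 is odd.
Digit sum 29, not divisible by 3.
Ends in 7: not divisible by 5.
7: 94187 = 7·13455 + 2
11: 94187 = 11·8562 + 5
13: 94187 = 13·7245 + 2
17: 94187 = 17·5540 + 7
19: 94187 = 19·4957 + 4
23: 94187 = 23·4095 + 2
29: 94187 = 29·3247 + 24
31: 94187 = 31·3038 + 9
37: 94187 = 37·2545 + 22
41: 94187 = 41·2297 + 10
43: 94187 = 43·2190 + 17
47: 94187 = 47·2003 + 46
53: 94187 = 53·1777 + 6
59: 94187 = 59·1596 + 23
61: 94187 = 61·1544 + 3
67: 94187 = 67·1405 + 52
71: 94187 = 71·1326 + 41
73: 94187 = 73·1290 + 17
79: 94187 = 79·1192 + 19
83: 94187 = 83·1134 + 65
89: 94187 = 89·1058 + 25
97: 94187 = 97·971

97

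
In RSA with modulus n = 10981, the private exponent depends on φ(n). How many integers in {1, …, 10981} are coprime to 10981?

Factor: 10981 = 79 · 139.
φ(10981) = (79−1) · (139−1) = 78 · 138 = 10764.

10764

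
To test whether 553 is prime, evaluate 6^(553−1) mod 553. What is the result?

204

6^1 ≡ 6 (mod 553)
6^2 ≡ 6^2 = 36 ≡ 36 (mod 553)
6^4 ≡ 36^2 = 1296 ≡ 190 (mod 553)
6^8 ≡ 190^2 = 36100 ≡ 155 (mod 553)
6^16 ≡ 155^2 = 24025 ≡ 246 (mod 553)
6^32 ≡ 246^2 = 60516 ≡ 239 (mod 553)
6^64 ≡ 239^2 = 57121 ≡ 162 (mod 553)
6^128 ≡ 162^2 = 26244 ≡ 253 (mod 553)
6^256 ≡ 253^2 = 64009 ≡ 414 (mod 553)
6^512 ≡ 414^2 = 171396 ≡ 519 (mod 553)
552 = 512 + 32 + 8 in binary powers of 2.
So 6^552 ≡ 519 · 239 · 155 ≡ 204 (mod 553).
Since 204 ≠ 1, base 6 is a Fermat witness: 553 is composite.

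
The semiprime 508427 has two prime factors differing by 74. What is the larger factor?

751

Since p = q + 74, we have 508427 = q(q + 74), so q² + 74q − 508427 = 0.
Discriminant: 74² + 4·508427 = 5476 + 2033708 = 2039184; √2039184 = 1428.
q = (−74 + 1428)/2 = 677, and p = q + 74 = 751.
Check: 677 · 751 = 508427.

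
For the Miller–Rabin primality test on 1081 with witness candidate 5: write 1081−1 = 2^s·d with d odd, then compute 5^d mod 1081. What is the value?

1081 − 1 = 1080 = 2^3 · 135, so d = 135.
5^1 ≡ 5 (mod 1081)
5^2 ≡ 5^2 = 25 ≡ 25 (mod 1081)
5^4 ≡ 25^2 = 625 ≡ 625 (mod 1081)
5^8 ≡ 625^2 = 390625 ≡ 384 (mod 1081)
5^16 ≡ 384^2 = 147456 ≡ 440 (mod 1081)
5^32 ≡ 440^2 = 193600 ≡ 101 (mod 1081)
5^64 ≡ 101^2 = 10201 ≡ 472 (mod 1081)
5^128 ≡ 472^2 = 222784 ≡ 98 (mod 1081)
135 = 128 + 4 + 2 + 1 in binary powers of 2.
So 5^135 ≡ 98 · 625 · 25 · 5 ≡ 608 (mod 1081).
Squaring chain: 608 → 1043 → 363; never reaches −1, so base 5 is a Miller–Rabin witness that 1081 is composite.

608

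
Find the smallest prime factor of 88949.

88949 is odd.
Digit sum 38, not divisible by 3.
Ends in 9: not divisible by 5.
7: 88949 = 7·12707

7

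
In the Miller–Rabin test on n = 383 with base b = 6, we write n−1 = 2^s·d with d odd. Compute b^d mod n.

383 − 1 = 382 = 2^1 · 191, so d = 191.
6^1 ≡ 6 (mod 383)
6^2 ≡ 6^2 = 36 ≡ 36 (mod 383)
6^4 ≡ 36^2 = 1296 ≡ 147 (mod 383)
6^8 ≡ 147^2 = 21609 ≡ 161 (mod 383)
6^16 ≡ 161^2 = 25921 ≡ 260 (mod 383)
6^32 ≡ 260^2 = 67600 ≡ 192 (mod 383)
6^64 ≡ 192^2 = 36864 ≡ 96 (mod 383)
6^128 ≡ 96^2 = 9216 ≡ 24 (mod 383)
191 = 128 + 32 + 16 + 8 + 4 + 2 + 1 in binary powers of 2.
So 6^191 ≡ 24 · 192 · 260 · 161 · 147 · 36 · 6 ≡ 1 (mod 383).
Since 6^d ≡ 1 (mod 383), base 6 does not prove 383 composite.

1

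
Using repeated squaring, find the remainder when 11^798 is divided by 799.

332

11^1 ≡ 11 (mod 799)
11^2 ≡ 11^2 = 121 ≡ 121 (mod 799)
11^4 ≡ 121^2 = 14641 ≡ 259 (mod 799)
11^8 ≡ 259^2 = 67081 ≡ 764 (mod 799)
11^16 ≡ 764^2 = 583696 ≡ 426 (mod 799)
11^32 ≡ 426^2 = 181476 ≡ 103 (mod 799)
11^64 ≡ 103^2 = 10609 ≡ 222 (mod 799)
11^128 ≡ 222^2 = 49284 ≡ 545 (mod 799)
11^256 ≡ 545^2 = 297025 ≡ 596 (mod 799)
11^512 ≡ 596^2 = 355216 ≡ 460 (mod 799)
798 = 512 + 256 + 16 + 8 + 4 + 2 in binary powers of 2.
So 11^798 ≡ 460 · 596 · 426 · 764 · 259 · 121 ≡ 332 (mod 799).
Since 332 ≠ 1, base 11 is a Fermat witness: 799 is composite.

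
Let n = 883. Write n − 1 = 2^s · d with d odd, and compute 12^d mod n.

882

883 − 1 = 882 = 2^1 · 441, so d = 441.
12^1 ≡ 12 (mod 883)
12^2 ≡ 12^2 = 144 ≡ 144 (mod 883)
12^4 ≡ 144^2 = 20736 ≡ 427 (mod 883)
12^8 ≡ 427^2 = 182329 ≡ 431 (mod 883)
12^16 ≡ 431^2 = 185761 ≡ 331 (mod 883)
12^32 ≡ 331^2 = 109561 ≡ 69 (mod 883)
12^64 ≡ 69^2 = 4761 ≡ 346 (mod 883)
12^128 ≡ 346^2 = 119716 ≡ 511 (mod 883)
12^256 ≡ 511^2 = 261121 ≡ 636 (mod 883)
441 = 256 + 128 + 32 + 16 + 8 + 1 in binary powers of 2.
So 12^441 ≡ 636 · 511 · 69 · 331 · 431 · 12 ≡ 882 (mod 883).
Since 12^d ≡ 882 (mod 883), base 12 does not prove 883 composite.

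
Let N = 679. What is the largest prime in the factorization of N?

679 = 7 · 97
97 is prime.
So 679 = 7 · 97; the largest prime factor is 97.

97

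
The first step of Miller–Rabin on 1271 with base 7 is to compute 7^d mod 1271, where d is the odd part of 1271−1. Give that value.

1271 − 1 = 1270 = 2^1 · 635, so d = 635.
7^1 ≡ 7 (mod 1271)
7^2 ≡ 7^2 = 49 ≡ 49 (mod 1271)
7^4 ≡ 49^2 = 2401 ≡ 1130 (mod 1271)
7^8 ≡ 1130^2 = 1276900 ≡ 816 (mod 1271)
7^16 ≡ 816^2 = 665856 ≡ 1123 (mod 1271)
7^32 ≡ 1123^2 = 1261129 ≡ 297 (mod 1271)
7^64 ≡ 297^2 = 88209 ≡ 510 (mod 1271)
7^128 ≡ 510^2 = 260100 ≡ 816 (mod 1271)
7^256 ≡ 816^2 = 665856 ≡ 1123 (mod 1271)
7^512 ≡ 1123^2 = 1261129 ≡ 297 (mod 1271)
635 = 512 + 64 + 32 + 16 + 8 + 2 + 1 in binary powers of 2.
So 7^635 ≡ 297 · 510 · 297 · 1123 · 816 · 49 · 7 ≡ 191 (mod 1271).
Squaring chain: 191; never reaches −1, so base 7 is a Miller–Rabin witness that 1271 is composite.

191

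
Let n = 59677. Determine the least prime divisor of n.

59677 is odd.
Digit sum 34, not divisible by 3.
Ends in 7: not divisible by 5.
7: 59677 = 7·8525 + 2
11: 59677 = 11·5425 + 2
13: 59677 = 13·4590 + 7
17: 59677 = 17·3510 + 7
19: 59677 = 19·3140 + 17
23: 59677 = 23·2594 + 15
29: 59677 = 29·2057 + 24
31: 59677 = 31·1925 + 2
37: 59677 = 37·1612 + 33
41: 59677 = 41·1455 + 22
43: 59677 = 43·1387 + 36
47: 59677 = 47·1269 + 34
53: 59677 = 53·1125 + 52
59: 59677 = 59·1011 + 28
61: 59677 = 61·978 + 19
67: 59677 = 67·890 + 47
71: 59677 = 71·840 + 37
73: 59677 = 73·817 + 36
79: 59677 = 79·755 + 32
83: 59677 = 83·719

83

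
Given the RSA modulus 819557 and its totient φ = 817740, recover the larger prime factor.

φ(n) = (p−1)(q−1) = n − (p+q) + 1, so p + q = 819557 − 817740 + 1 = 1818.
p and q are the roots of t² − 1818t + 819557 = 0.
Discriminant: 1818² − 4·819557 = 3305124 − 3278228 = 26896; √26896 = 164.
q = (1818 − 164)/2 = 827, p = (1818 + 164)/2 = 991.
Check: 827 · 991 = 819557.

991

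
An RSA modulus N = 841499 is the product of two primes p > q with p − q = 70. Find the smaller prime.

Since p = q + 70, we have 841499 = q(q + 70), so q² + 70q − 841499 = 0.
Discriminant: 70² + 4·841499 = 4900 + 3365996 = 3370896; √3370896 = 1836.
q = (−70 + 1836)/2 = 883, and p = q + 70 = 953.
Check: 883 · 953 = 841499.

883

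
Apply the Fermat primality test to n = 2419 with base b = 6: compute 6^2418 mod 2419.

1673

6^1 ≡ 6 (mod 2419)
6^2 ≡ 6^2 = 36 ≡ 36 (mod 2419)
6^4 ≡ 36^2 = 1296 ≡ 1296 (mod 2419)
6^8 ≡ 1296^2 = 1679616 ≡ 830 (mod 2419)
6^16 ≡ 830^2 = 688900 ≡ 1904 (mod 2419)
6^32 ≡ 1904^2 = 3625216 ≡ 1554 (mod 2419)
6^64 ≡ 1554^2 = 2414916 ≡ 754 (mod 2419)
6^128 ≡ 754^2 = 568516 ≡ 51 (mod 2419)
6^256 ≡ 51^2 = 2601 ≡ 182 (mod 2419)
6^512 ≡ 182^2 = 33124 ≡ 1677 (mod 2419)
6^1024 ≡ 1677^2 = 2812329 ≡ 1451 (mod 2419)
6^2048 ≡ 1451^2 = 2105401 ≡ 871 (mod 2419)
2418 = 2048 + 256 + 64 + 32 + 16 + 2 in binary powers of 2.
So 6^2418 ≡ 871 · 182 · 754 · 1554 · 1904 · 36 ≡ 1673 (mod 2419).
Since 1673 ≠ 1, base 6 is a Fermat witness: 2419 is composite.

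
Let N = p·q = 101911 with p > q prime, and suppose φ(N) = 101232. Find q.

223

φ(n) = (p−1)(q−1) = n − (p+q) + 1, so p + q = 101911 − 101232 + 1 = 680.
p and q are the roots of t² − 680t + 101911 = 0.
Discriminant: 680² − 4·101911 = 462400 − 407644 = 54756; √54756 = 234.
q = (680 − 234)/2 = 223, p = (680 + 234)/2 = 457.
Check: 223 · 457 = 101911.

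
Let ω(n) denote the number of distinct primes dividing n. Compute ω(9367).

9367 = 17 · 551
551 = 19 · 29
9367 = 17 · 19 · 29, which has 3 distinct prime factors.

3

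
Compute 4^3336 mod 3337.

192

4^1 ≡ 4 (mod 3337)
4^2 ≡ 4^2 = 16 ≡ 16 (mod 3337)
4^4 ≡ 16^2 = 256 ≡ 256 (mod 3337)
4^8 ≡ 256^2 = 65536 ≡ 2133 (mod 3337)
4^16 ≡ 2133^2 = 4549689 ≡ 1358 (mod 3337)
4^32 ≡ 1358^2 = 1844164 ≡ 2140 (mod 3337)
4^64 ≡ 2140^2 = 4579600 ≡ 1236 (mod 3337)
4^128 ≡ 1236^2 = 1527696 ≡ 2687 (mod 3337)
4^256 ≡ 2687^2 = 7219969 ≡ 2038 (mod 3337)
4^512 ≡ 2038^2 = 4153444 ≡ 2216 (mod 3337)
4^1024 ≡ 2216^2 = 4910656 ≡ 1929 (mod 3337)
4^2048 ≡ 1929^2 = 3721041 ≡ 286 (mod 3337)
3336 = 2048 + 1024 + 256 + 8 in binary powers of 2.
So 4^3336 ≡ 286 · 1929 · 2038 · 2133 ≡ 192 (mod 3337).
Since 192 ≠ 1, base 4 is a Fermat witness: 3337 is composite.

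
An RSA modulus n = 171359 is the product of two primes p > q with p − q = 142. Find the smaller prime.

349

Since p = q + 142, we have 171359 = q(q + 142), so q² + 142q − 171359 = 0.
Discriminant: 142² + 4·171359 = 20164 + 685436 = 705600; √705600 = 840.
q = (−142 + 840)/2 = 349, and p = q + 142 = 491.
Check: 349 · 491 = 171359.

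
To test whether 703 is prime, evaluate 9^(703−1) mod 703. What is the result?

9^1 ≡ 9 (mod 703)
9^2 ≡ 9^2 = 81 ≡ 81 (mod 703)
9^4 ≡ 81^2 = 6561 ≡ 234 (mod 703)
9^8 ≡ 234^2 = 54756 ≡ 625 (mod 703)
9^16 ≡ 625^2 = 390625 ≡ 460 (mod 703)
9^32 ≡ 460^2 = 211600 ≡ 700 (mod 703)
9^64 ≡ 700^2 = 490000 ≡ 9 (mod 703)
9^128 ≡ 9^2 = 81 ≡ 81 (mod 703)
9^256 ≡ 81^2 = 6561 ≡ 234 (mod 703)
9^512 ≡ 234^2 = 54756 ≡ 625 (mod 703)
702 = 512 + 128 + 32 + 16 + 8 + 4 + 2 in binary powers of 2.
So 9^702 ≡ 625 · 81 · 700 · 460 · 625 · 234 · 81 ≡ 1 (mod 703).
Since the result is 1, base 9 gives no evidence that 703 is composite.

1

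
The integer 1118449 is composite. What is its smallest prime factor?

1118449 is odd.
Digit sum 28, not divisible by 3.
Ends in 9: not divisible by 5.
7: 1118449 = 7·159778 + 3
11: 1118449 = 11·101677 + 2
13: 1118449 = 13·86034 + 7
17: 1118449 = 17·65791 + 2
19: 1118449 = 19·58865 + 14
23: 1118449 = 23·48628 + 5
29: 1118449 = 29·38567 + 6
31: 1118449 = 31·36079

31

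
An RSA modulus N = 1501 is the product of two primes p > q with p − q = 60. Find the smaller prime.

Since p = q + 60, we have 1501 = q(q + 60), so q² + 60q − 1501 = 0.
Discriminant: 60² + 4·1501 = 3600 + 6004 = 9604; √9604 = 98.
q = (−60 + 98)/2 = 19, and p = q + 60 = 79.
Check: 19 · 79 = 1501.

19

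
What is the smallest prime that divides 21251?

79

21251 is odd.
Digit sum 11, not divisible by 3.
Ends in 1: not divisible by 5.
7: 21251 = 7·3035 + 6
11: 21251 = 11·1931 + 10
13: 21251 = 13·1634 + 9
17: 21251 = 17·1250 + 1
19: 21251 = 19·1118 + 9
23: 21251 = 23·923 + 22
29: 21251 = 29·732 + 23
31: 21251 = 31·685 + 16
37: 21251 = 37·574 + 13
41: 21251 = 41·518 + 13
43: 21251 = 43·494 + 9
47: 21251 = 47·452 + 7
53: 21251 = 53·400 + 51
59: 21251 = 59·360 + 11
61: 21251 = 61·348 + 23
67: 21251 = 67·317 + 12
71: 21251 = 71·299 + 22
73: 21251 = 73·291 + 8
79: 21251 = 79·269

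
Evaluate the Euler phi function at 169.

156

Factor: 169 = 13^2.
φ(169) = 13^1·(13−1) = 156.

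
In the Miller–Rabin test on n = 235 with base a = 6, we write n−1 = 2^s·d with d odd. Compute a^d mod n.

36

235 − 1 = 234 = 2^1 · 117, so d = 117.
6^1 ≡ 6 (mod 235)
6^2 ≡ 6^2 = 36 ≡ 36 (mod 235)
6^4 ≡ 36^2 = 1296 ≡ 121 (mod 235)
6^8 ≡ 121^2 = 14641 ≡ 71 (mod 235)
6^16 ≡ 71^2 = 5041 ≡ 106 (mod 235)
6^32 ≡ 106^2 = 11236 ≡ 191 (mod 235)
6^64 ≡ 191^2 = 36481 ≡ 56 (mod 235)
117 = 64 + 32 + 16 + 4 + 1 in binary powers of 2.
So 6^117 ≡ 56 · 191 · 106 · 121 · 6 ≡ 36 (mod 235).
Squaring chain: 36; never reaches −1, so base 6 is a Miller–Rabin witness that 235 is composite.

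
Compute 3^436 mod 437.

3^1 ≡ 3 (mod 437)
3^2 ≡ 3^2 = 9 ≡ 9 (mod 437)
3^4 ≡ 9^2 = 81 ≡ 81 (mod 437)
3^8 ≡ 81^2 = 6561 ≡ 6 (mod 437)
3^16 ≡ 6^2 = 36 ≡ 36 (mod 437)
3^32 ≡ 36^2 = 1296 ≡ 422 (mod 437)
3^64 ≡ 422^2 = 178084 ≡ 225 (mod 437)
3^128 ≡ 225^2 = 50625 ≡ 370 (mod 437)
3^256 ≡ 370^2 = 136900 ≡ 119 (mod 437)
436 = 256 + 128 + 32 + 16 + 4 in binary powers of 2.
So 3^436 ≡ 119 · 370 · 422 · 36 · 81 ≡ 347 (mod 437).
Since 347 ≠ 1, base 3 is a Fermat witness: 437 is composite.

347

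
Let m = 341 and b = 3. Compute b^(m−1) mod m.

56

3^1 ≡ 3 (mod 341)
3^2 ≡ 3^2 = 9 ≡ 9 (mod 341)
3^4 ≡ 9^2 = 81 ≡ 81 (mod 341)
3^8 ≡ 81^2 = 6561 ≡ 82 (mod 341)
3^16 ≡ 82^2 = 6724 ≡ 245 (mod 341)
3^32 ≡ 245^2 = 60025 ≡ 9 (mod 341)
3^64 ≡ 9^2 = 81 ≡ 81 (mod 341)
3^128 ≡ 81^2 = 6561 ≡ 82 (mod 341)
3^256 ≡ 82^2 = 6724 ≡ 245 (mod 341)
340 = 256 + 64 + 16 + 4 in binary powers of 2.
So 3^340 ≡ 245 · 81 · 245 · 81 ≡ 56 (mod 341).
Since 56 ≠ 1, base 3 is a Fermat witness: 341 is composite.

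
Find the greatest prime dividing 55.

11

55 = 5 · 11
11 is prime.
So 55 = 5 · 11; the largest prime factor is 11.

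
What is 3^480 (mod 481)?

417

3^1 ≡ 3 (mod 481)
3^2 ≡ 3^2 = 9 ≡ 9 (mod 481)
3^4 ≡ 9^2 = 81 ≡ 81 (mod 481)
3^8 ≡ 81^2 = 6561 ≡ 308 (mod 481)
3^16 ≡ 308^2 = 94864 ≡ 107 (mod 481)
3^32 ≡ 107^2 = 11449 ≡ 386 (mod 481)
3^64 ≡ 386^2 = 148996 ≡ 367 (mod 481)
3^128 ≡ 367^2 = 134689 ≡ 9 (mod 481)
3^256 ≡ 9^2 = 81 ≡ 81 (mod 481)
480 = 256 + 128 + 64 + 32 in binary powers of 2.
So 3^480 ≡ 81 · 9 · 367 · 386 ≡ 417 (mod 481).
Since 417 ≠ 1, base 3 is a Fermat witness: 481 is composite.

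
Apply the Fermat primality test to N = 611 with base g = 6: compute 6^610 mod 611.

6^1 ≡ 6 (mod 611)
6^2 ≡ 6^2 = 36 ≡ 36 (mod 611)
6^4 ≡ 36^2 = 1296 ≡ 74 (mod 611)
6^8 ≡ 74^2 = 5476 ≡ 588 (mod 611)
6^16 ≡ 588^2 = 345744 ≡ 529 (mod 611)
6^32 ≡ 529^2 = 279841 ≡ 3 (mod 611)
6^64 ≡ 3^2 = 9 ≡ 9 (mod 611)
6^128 ≡ 9^2 = 81 ≡ 81 (mod 611)
6^256 ≡ 81^2 = 6561 ≡ 451 (mod 611)
6^512 ≡ 451^2 = 203401 ≡ 549 (mod 611)
610 = 512 + 64 + 32 + 2 in binary powers of 2.
So 6^610 ≡ 549 · 9 · 3 · 36 ≡ 225 (mod 611).
Since 225 ≠ 1, base 6 is a Fermat witness: 611 is composite.

225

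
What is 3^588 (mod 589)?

562

3^1 ≡ 3 (mod 589)
3^2 ≡ 3^2 = 9 ≡ 9 (mod 589)
3^4 ≡ 9^2 = 81 ≡ 81 (mod 589)
3^8 ≡ 81^2 = 6561 ≡ 82 (mod 589)
3^16 ≡ 82^2 = 6724 ≡ 245 (mod 589)
3^32 ≡ 245^2 = 60025 ≡ 536 (mod 589)
3^64 ≡ 536^2 = 287296 ≡ 453 (mod 589)
3^128 ≡ 453^2 = 205209 ≡ 237 (mod 589)
3^256 ≡ 237^2 = 56169 ≡ 214 (mod 589)
3^512 ≡ 214^2 = 45796 ≡ 443 (mod 589)
588 = 512 + 64 + 8 + 4 in binary powers of 2.
So 3^588 ≡ 443 · 453 · 82 · 81 ≡ 562 (mod 589).
Since 562 ≠ 1, base 3 is a Fermat witness: 589 is composite.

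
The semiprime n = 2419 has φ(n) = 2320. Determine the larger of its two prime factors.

59

φ(n) = (p−1)(q−1) = n − (p+q) + 1, so p + q = 2419 − 2320 + 1 = 100.
p and q are the roots of t² − 100t + 2419 = 0.
Discriminant: 100² − 4·2419 = 10000 − 9676 = 324; √324 = 18.
q = (100 − 18)/2 = 41, p = (100 + 18)/2 = 59.
Check: 41 · 59 = 2419.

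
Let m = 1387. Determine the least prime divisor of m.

19

1387 is odd.
Digit sum 19, not divisible by 3.
Ends in 7: not divisible by 5.
7: 1387 = 7·198 + 1
11: 1387 = 11·126 + 1
13: 1387 = 13·106 + 9
17: 1387 = 17·81 + 10
19: 1387 = 19·73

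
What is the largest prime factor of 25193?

61

25193 = 7 · 3599
3599 = 59 · 61
61 is prime.
So 25193 = 7 · 59 · 61; the largest prime factor is 61.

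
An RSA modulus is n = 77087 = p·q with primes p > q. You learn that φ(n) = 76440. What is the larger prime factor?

φ(n) = (p−1)(q−1) = n − (p+q) + 1, so p + q = 77087 − 76440 + 1 = 648.
p and q are the roots of t² − 648t + 77087 = 0.
Discriminant: 648² − 4·77087 = 419904 − 308348 = 111556; √111556 = 334.
q = (648 − 334)/2 = 157, p = (648 + 334)/2 = 491.
Check: 157 · 491 = 77087.

491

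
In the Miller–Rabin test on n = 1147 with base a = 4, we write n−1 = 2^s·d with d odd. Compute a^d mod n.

529

1147 − 1 = 1146 = 2^1 · 573, so d = 573.
4^1 ≡ 4 (mod 1147)
4^2 ≡ 4^2 = 16 ≡ 16 (mod 1147)
4^4 ≡ 16^2 = 256 ≡ 256 (mod 1147)
4^8 ≡ 256^2 = 65536 ≡ 157 (mod 1147)
4^16 ≡ 157^2 = 24649 ≡ 562 (mod 1147)
4^32 ≡ 562^2 = 315844 ≡ 419 (mod 1147)
4^64 ≡ 419^2 = 175561 ≡ 70 (mod 1147)
4^128 ≡ 70^2 = 4900 ≡ 312 (mod 1147)
4^256 ≡ 312^2 = 97344 ≡ 996 (mod 1147)
4^512 ≡ 996^2 = 992016 ≡ 1008 (mod 1147)
573 = 512 + 32 + 16 + 8 + 4 + 1 in binary powers of 2.
So 4^573 ≡ 1008 · 419 · 562 · 157 · 256 · 4 ≡ 529 (mod 1147).
Squaring chain: 529; never reaches −1, so base 4 is a Miller–Rabin witness that 1147 is composite.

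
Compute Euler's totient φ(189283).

Factor: 189283 = 29 · 61 · 107.
φ(189283) = (29−1) · (61−1) · (107−1) = 28 · 60 · 106 = 178080.

178080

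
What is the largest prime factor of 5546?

59

5546 = 2 · 2773
2773 = 47 · 59
59 is prime.
So 5546 = 2 · 47 · 59; the largest prime factor is 59.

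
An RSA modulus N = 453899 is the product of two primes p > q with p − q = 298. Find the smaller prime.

541

Since p = q + 298, we have 453899 = q(q + 298), so q² + 298q − 453899 = 0.
Discriminant: 298² + 4·453899 = 88804 + 1815596 = 1904400; √1904400 = 1380.
q = (−298 + 1380)/2 = 541, and p = q + 298 = 839.
Check: 541 · 839 = 453899.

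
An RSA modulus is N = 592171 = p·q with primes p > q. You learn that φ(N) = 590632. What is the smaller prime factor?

743

φ(n) = (p−1)(q−1) = n − (p+q) + 1, so p + q = 592171 − 590632 + 1 = 1540.
p and q are the roots of t² − 1540t + 592171 = 0.
Discriminant: 1540² − 4·592171 = 2371600 − 2368684 = 2916; √2916 = 54.
q = (1540 − 54)/2 = 743, p = (1540 + 54)/2 = 797.
Check: 743 · 797 = 592171.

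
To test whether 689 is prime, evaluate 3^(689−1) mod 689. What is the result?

3^1 ≡ 3 (mod 689)
3^2 ≡ 3^2 = 9 ≡ 9 (mod 689)
3^4 ≡ 9^2 = 81 ≡ 81 (mod 689)
3^8 ≡ 81^2 = 6561 ≡ 360 (mod 689)
3^16 ≡ 360^2 = 129600 ≡ 68 (mod 689)
3^32 ≡ 68^2 = 4624 ≡ 490 (mod 689)
3^64 ≡ 490^2 = 240100 ≡ 328 (mod 689)
3^128 ≡ 328^2 = 107584 ≡ 100 (mod 689)
3^256 ≡ 100^2 = 10000 ≡ 354 (mod 689)
3^512 ≡ 354^2 = 125316 ≡ 607 (mod 689)
688 = 512 + 128 + 32 + 16 in binary powers of 2.
So 3^688 ≡ 607 · 100 · 490 · 68 ≡ 328 (mod 689).
Since 328 ≠ 1, base 3 is a Fermat witness: 689 is composite.

328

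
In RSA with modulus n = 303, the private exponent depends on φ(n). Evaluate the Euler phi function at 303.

200

Factor: 303 = 3 · 101.
φ(303) = (3−1) · (101−1) = 2 · 100 = 200.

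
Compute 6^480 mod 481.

6^1 ≡ 6 (mod 481)
6^2 ≡ 6^2 = 36 ≡ 36 (mod 481)
6^4 ≡ 36^2 = 1296 ≡ 334 (mod 481)
6^8 ≡ 334^2 = 111556 ≡ 445 (mod 481)
6^16 ≡ 445^2 = 198025 ≡ 334 (mod 481)
6^32 ≡ 334^2 = 111556 ≡ 445 (mod 481)
6^64 ≡ 445^2 = 198025 ≡ 334 (mod 481)
6^128 ≡ 334^2 = 111556 ≡ 445 (mod 481)
6^256 ≡ 445^2 = 198025 ≡ 334 (mod 481)
480 = 256 + 128 + 64 + 32 in binary powers of 2.
So 6^480 ≡ 334 · 445 · 334 · 445 ≡ 1 (mod 481).
Since the result is 1, base 6 gives no evidence that 481 is composite.

1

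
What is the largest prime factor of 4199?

4199 = 13 · 323
323 = 17 · 19
19 is prime.
So 4199 = 13 · 17 · 19; the largest prime factor is 19.

19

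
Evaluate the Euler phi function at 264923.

Factor: 264923 = 43 · 61 · 101.
φ(264923) = (43−1) · (61−1) · (101−1) = 42 · 60 · 100 = 252000.

252000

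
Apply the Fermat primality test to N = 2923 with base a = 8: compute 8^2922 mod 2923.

1553

8^1 ≡ 8 (mod 2923)
8^2 ≡ 8^2 = 64 ≡ 64 (mod 2923)
8^4 ≡ 64^2 = 4096 ≡ 1173 (mod 2923)
8^8 ≡ 1173^2 = 1375929 ≡ 2119 (mod 2923)
8^16 ≡ 2119^2 = 4490161 ≡ 433 (mod 2923)
8^32 ≡ 433^2 = 187489 ≡ 417 (mod 2923)
8^64 ≡ 417^2 = 173889 ≡ 1432 (mod 2923)
8^128 ≡ 1432^2 = 2050624 ≡ 1601 (mod 2923)
8^256 ≡ 1601^2 = 2563201 ≡ 2653 (mod 2923)
8^512 ≡ 2653^2 = 7038409 ≡ 2748 (mod 2923)
8^1024 ≡ 2748^2 = 7551504 ≡ 1395 (mod 2923)
8^2048 ≡ 1395^2 = 1946025 ≡ 2230 (mod 2923)
2922 = 2048 + 512 + 256 + 64 + 32 + 8 + 2 in binary powers of 2.
So 8^2922 ≡ 2230 · 2748 · 2653 · 1432 · 417 · 2119 · 64 ≡ 1553 (mod 2923).
Since 1553 ≠ 1, base 8 is a Fermat witness: 2923 is composite.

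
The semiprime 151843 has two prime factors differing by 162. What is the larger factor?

Since p = q + 162, we have 151843 = q(q + 162), so q² + 162q − 151843 = 0.
Discriminant: 162² + 4·151843 = 26244 + 607372 = 633616; √633616 = 796.
q = (−162 + 796)/2 = 317, and p = q + 162 = 479.
Check: 317 · 479 = 151843.

479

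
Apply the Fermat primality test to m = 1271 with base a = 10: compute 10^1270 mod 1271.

10^1 ≡ 10 (mod 1271)
10^2 ≡ 10^2 = 100 ≡ 100 (mod 1271)
10^4 ≡ 100^2 = 10000 ≡ 1103 (mod 1271)
10^8 ≡ 1103^2 = 1216609 ≡ 262 (mod 1271)
10^16 ≡ 262^2 = 68644 ≡ 10 (mod 1271)
10^32 ≡ 10^2 = 100 ≡ 100 (mod 1271)
10^64 ≡ 100^2 = 10000 ≡ 1103 (mod 1271)
10^128 ≡ 1103^2 = 1216609 ≡ 262 (mod 1271)
10^256 ≡ 262^2 = 68644 ≡ 10 (mod 1271)
10^512 ≡ 10^2 = 100 ≡ 100 (mod 1271)
10^1024 ≡ 100^2 = 10000 ≡ 1103 (mod 1271)
1270 = 1024 + 128 + 64 + 32 + 16 + 4 + 2 in binary powers of 2.
So 10^1270 ≡ 1103 · 262 · 1103 · 100 · 10 · 1103 · 100 ≡ 780 (mod 1271).
Since 780 ≠ 1, base 10 is a Fermat witness: 1271 is composite.

780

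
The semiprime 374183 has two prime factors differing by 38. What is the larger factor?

631

Since p = q + 38, we have 374183 = q(q + 38), so q² + 38q − 374183 = 0.
Discriminant: 38² + 4·374183 = 1444 + 1496732 = 1498176; √1498176 = 1224.
q = (−38 + 1224)/2 = 593, and p = q + 38 = 631.
Check: 593 · 631 = 374183.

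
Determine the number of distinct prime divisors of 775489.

4

775489 = 11^2 · 6409
6409 = 13 · 493
493 = 17 · 29
775489 = 11^2 · 13 · 17 · 29, which has 4 distinct prime factors.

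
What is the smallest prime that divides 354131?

354131 is odd.
Digit sum 17, not divisible by 3.
Ends in 1: not divisible by 5.
7: 354131 = 7·50590 + 1
11: 354131 = 11·32193 + 8
13: 354131 = 13·27240 + 11
17: 354131 = 17·20831 + 4
19: 354131 = 19·18638 + 9
23: 354131 = 23·15397

23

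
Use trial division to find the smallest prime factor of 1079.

13

1079 is odd.
Digit sum 17, not divisible by 3.
Ends in 9: not divisible by 5.
7: 1079 = 7·154 + 1
11: 1079 = 11·98 + 1
13: 1079 = 13·83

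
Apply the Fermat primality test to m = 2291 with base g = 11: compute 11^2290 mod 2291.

11^1 ≡ 11 (mod 2291)
11^2 ≡ 11^2 = 121 ≡ 121 (mod 2291)
11^4 ≡ 121^2 = 14641 ≡ 895 (mod 2291)
11^8 ≡ 895^2 = 801025 ≡ 1466 (mod 2291)
11^16 ≡ 1466^2 = 2149156 ≡ 198 (mod 2291)
11^32 ≡ 198^2 = 39204 ≡ 257 (mod 2291)
11^64 ≡ 257^2 = 66049 ≡ 1901 (mod 2291)
11^128 ≡ 1901^2 = 3613801 ≡ 894 (mod 2291)
11^256 ≡ 894^2 = 799236 ≡ 1968 (mod 2291)
11^512 ≡ 1968^2 = 3873024 ≡ 1234 (mod 2291)
11^1024 ≡ 1234^2 = 1522756 ≡ 1532 (mod 2291)
11^2048 ≡ 1532^2 = 2347024 ≡ 1040 (mod 2291)
2290 = 2048 + 128 + 64 + 32 + 16 + 2 in binary powers of 2.
So 11^2290 ≡ 1040 · 894 · 1901 · 257 · 198 · 121 ≡ 651 (mod 2291).
Since 651 ≠ 1, base 11 is a Fermat witness: 2291 is composite.

651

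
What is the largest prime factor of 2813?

97

2813 = 29 · 97
97 is prime.
So 2813 = 29 · 97; the largest prime factor is 97.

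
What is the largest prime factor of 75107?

75107 = 19 · 3953
3953 = 59 · 67
67 is prime.
So 75107 = 19 · 59 · 67; the largest prime factor is 67.

67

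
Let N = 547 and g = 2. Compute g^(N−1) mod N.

2^1 ≡ 2 (mod 547)
2^2 ≡ 2^2 = 4 ≡ 4 (mod 547)
2^4 ≡ 4^2 = 16 ≡ 16 (mod 547)
2^8 ≡ 16^2 = 256 ≡ 256 (mod 547)
2^16 ≡ 256^2 = 65536 ≡ 443 (mod 547)
2^32 ≡ 443^2 = 196249 ≡ 423 (mod 547)
2^64 ≡ 423^2 = 178929 ≡ 60 (mod 547)
2^128 ≡ 60^2 = 3600 ≡ 318 (mod 547)
2^256 ≡ 318^2 = 101124 ≡ 476 (mod 547)
2^512 ≡ 476^2 = 226576 ≡ 118 (mod 547)
546 = 512 + 32 + 2 in binary powers of 2.
So 2^546 ≡ 118 · 423 · 4 ≡ 1 (mod 547).
Since the result is 1, base 2 gives no evidence that 547 is composite.

1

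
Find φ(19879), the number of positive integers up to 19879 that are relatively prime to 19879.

Factor: 19879 = 103 · 193.
φ(19879) = (103−1) · (193−1) = 102 · 192 = 19584.

19584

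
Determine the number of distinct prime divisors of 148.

2

148 = 2^2 · 37
148 = 2^2 · 37, which has 2 distinct prime factors.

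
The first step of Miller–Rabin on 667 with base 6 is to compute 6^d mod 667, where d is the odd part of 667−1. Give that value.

9

667 − 1 = 666 = 2^1 · 333, so d = 333.
6^1 ≡ 6 (mod 667)
6^2 ≡ 6^2 = 36 ≡ 36 (mod 667)
6^4 ≡ 36^2 = 1296 ≡ 629 (mod 667)
6^8 ≡ 629^2 = 395641 ≡ 110 (mod 667)
6^16 ≡ 110^2 = 12100 ≡ 94 (mod 667)
6^32 ≡ 94^2 = 8836 ≡ 165 (mod 667)
6^64 ≡ 165^2 = 27225 ≡ 545 (mod 667)
6^128 ≡ 545^2 = 297025 ≡ 210 (mod 667)
6^256 ≡ 210^2 = 44100 ≡ 78 (mod 667)
333 = 256 + 64 + 8 + 4 + 1 in binary powers of 2.
So 6^333 ≡ 78 · 545 · 110 · 629 · 6 ≡ 9 (mod 667).
Squaring chain: 9; never reaches −1, so base 6 is a Miller–Rabin witness that 667 is composite.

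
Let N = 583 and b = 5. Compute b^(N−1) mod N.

5^1 ≡ 5 (mod 583)
5^2 ≡ 5^2 = 25 ≡ 25 (mod 583)
5^4 ≡ 25^2 = 625 ≡ 42 (mod 583)
5^8 ≡ 42^2 = 1764 ≡ 15 (mod 583)
5^16 ≡ 15^2 = 225 ≡ 225 (mod 583)
5^32 ≡ 225^2 = 50625 ≡ 487 (mod 583)
5^64 ≡ 487^2 = 237169 ≡ 471 (mod 583)
5^128 ≡ 471^2 = 221841 ≡ 301 (mod 583)
5^256 ≡ 301^2 = 90601 ≡ 236 (mod 583)
5^512 ≡ 236^2 = 55696 ≡ 311 (mod 583)
582 = 512 + 64 + 4 + 2 in binary powers of 2.
So 5^582 ≡ 311 · 471 · 42 · 25 ≡ 322 (mod 583).
Since 322 ≠ 1, base 5 is a Fermat witness: 583 is composite.

322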